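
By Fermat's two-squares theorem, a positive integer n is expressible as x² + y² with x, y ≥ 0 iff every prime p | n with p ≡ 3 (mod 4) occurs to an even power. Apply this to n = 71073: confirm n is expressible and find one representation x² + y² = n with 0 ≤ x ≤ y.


Step 1: Factor n = 71073 = 3^2 · 53 · 149.
Step 2: Check the mod-4 condition on each prime factor: 3 ≡ 3 (mod 4), exponent 2 (must be even); 53 ≡ 1 (mod 4), exponent 1; 149 ≡ 1 (mod 4), exponent 1.
All primes ≡ 3 (mod 4) appear to even exponent (or don't appear), so by the two-squares theorem n IS expressible as a sum of two squares.
Step 3: Build a representation. Group n = k² · m with k = 3 and m = 53 · 149 = 7897 (a product of primes ≡ 1 (mod 4)); a representation of m scales to one of n via (k·x)² + (k·y)² = k²(x² + y²). Each prime p ≡ 1 (mod 4) is itself a sum of two squares; find a² by testing p − a² for a perfect square:
  53: 53 − 1² = 52, 53 − 2² = 49 = 7² ⇒ 53 = 2² + 7².
  149: 149 − 1² = 148, 149 − 2² = 145, 149 − 3² = 140, 149 − 4² = 133, 149 − 5² = 124, 149 − 6² = 113, 149 − 7² = 100 = 10² ⇒ 149 = 7² + 10².
  Combine using the Brahmagupta–Fibonacci identity (a² + b²)(c² + d²) = (ac − bd)² + (ad + bc)² = (ac + bd)² + (ad − bc)²:
  53 · 149 = 7897: from (2² + 7²)(7² + 10²), take (2·7 − 7·10, 2·10 + 7·7) = (14 − 70, 20 + 49) = (-56, 69); dropping signs (only squares matter) gives (56, 69); check 56² + 69² = 3136 + 4761 = 7897 ✓.
  Scale by k = 3: (3·56, 3·69) = (168, 207).
Step 4: Order so x ≤ y and verify: 168² + 207² = 28224 + 42849 = 71073 = n. ✓

n = 71073 = 168² + 207² (one valid representation with x ≤ y).


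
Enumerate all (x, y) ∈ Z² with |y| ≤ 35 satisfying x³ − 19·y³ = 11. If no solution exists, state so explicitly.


The equation is x³ - 19y³ = 11. For fixed y, x³ = 19·y³ + 11, so a solution requires the RHS to be a perfect cube.
Strategy: iterate y from -35 to 35, compute RHS = 19·y³ + 11, and check whether it is a (positive or negative) perfect cube.
Check small values of y:
  y = 0: RHS = 11 is not a perfect cube.
  y = 1: RHS = 30 is not a perfect cube.
  y = -1: RHS = -8 = (-2)³ ⇒ x = -2 works.
  y = 2: RHS = 163 is not a perfect cube.
  y = -2: RHS = -141 is not a perfect cube.
  y = 3: RHS = 524 is not a perfect cube.
  y = -3: RHS = -502 is not a perfect cube.
Continuing the search up to |y| = 35 finds no further solutions beyond those listed.
Collected solutions: (-2, -1).

Solutions (with |y| ≤ 35): (-2, -1).


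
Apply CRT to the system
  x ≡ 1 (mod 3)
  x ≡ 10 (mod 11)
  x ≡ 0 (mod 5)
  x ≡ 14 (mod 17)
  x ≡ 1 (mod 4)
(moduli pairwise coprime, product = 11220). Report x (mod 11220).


Product of moduli M = 3 · 11 · 5 · 17 · 4 = 11220.
Merge one congruence at a time:
  Start: x ≡ 1 (mod 3).
  Combine with x ≡ 10 (mod 11); new modulus lcm = 33.
    Write x = 1 + 3·t and substitute into x ≡ 10 (mod 11): 3·t ≡ 10 − 1 = 9 (mod 11).
    The inverse of 3 mod 11 is 4 (since 3·4 = 12 = 1·11 + 1), so t ≡ 4·9 = 36 ≡ 3 (mod 11).
    Then x = 1 + 3·3 = 10, valid modulo lcm(3, 11) = 33: x ≡ 10 (mod 33).
  Combine with x ≡ 0 (mod 5); new modulus lcm = 165.
    Write x = 10 + 33·t and substitute into x ≡ 0 (mod 5): 33·t ≡ 0 − 10 = -10 (mod 5).
    Reduce coefficients mod 5: 3·t ≡ 0 (mod 5).
    The inverse of 3 mod 5 is 2 (since 3·2 = 6 = 1·5 + 1), so t ≡ 2·0 = 0 ≡ 0 (mod 5).
    Then x = 10 + 33·0 = 10, valid modulo lcm(33, 5) = 165: x ≡ 10 (mod 165).
  Combine with x ≡ 14 (mod 17); new modulus lcm = 2805.
    Write x = 10 + 165·t and substitute into x ≡ 14 (mod 17): 165·t ≡ 14 − 10 = 4 (mod 17).
    Reduce coefficients mod 17: 12·t ≡ 4 (mod 17).
    The inverse of 12 mod 17 is 10 (since 12·10 = 120 = 7·17 + 1), so t ≡ 10·4 = 40 ≡ 6 (mod 17).
    Then x = 10 + 165·6 = 1000, valid modulo lcm(165, 17) = 2805: x ≡ 1000 (mod 2805).
  Combine with x ≡ 1 (mod 4); new modulus lcm = 11220.
    Write x = 1000 + 2805·t and substitute into x ≡ 1 (mod 4): 2805·t ≡ 1 − 1000 = -999 (mod 4).
    Reduce coefficients mod 4: 1·t ≡ 1 (mod 4).
    So t ≡ 1 (mod 4).
    Then x = 1000 + 2805·1 = 3805, valid modulo lcm(2805, 4) = 11220: x ≡ 3805 (mod 11220).
Verify against each original: 3805 mod 3 = 1, 3805 mod 11 = 10, 3805 mod 5 = 0, 3805 mod 17 = 14, 3805 mod 4 = 1.

x ≡ 3805 (mod 11220).


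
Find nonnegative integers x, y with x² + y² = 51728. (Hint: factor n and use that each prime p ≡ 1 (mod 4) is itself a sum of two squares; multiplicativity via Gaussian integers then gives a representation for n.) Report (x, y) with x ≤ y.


Step 1: Factor n = 51728 = 2^4 · 53 · 61.
Step 2: Check the mod-4 condition on each prime factor: 2 = 2 (special); 53 ≡ 1 (mod 4), exponent 1; 61 ≡ 1 (mod 4), exponent 1.
All primes ≡ 3 (mod 4) appear to even exponent (or don't appear), so by the two-squares theorem n IS expressible as a sum of two squares.
Step 3: Build a representation. Group n = k² · m with k = 4 and m = 53 · 61 = 3233 (a product of primes ≡ 1 (mod 4)); a representation of m scales to one of n via (k·x)² + (k·y)² = k²(x² + y²). Each prime p ≡ 1 (mod 4) is itself a sum of two squares; find a² by testing p − a² for a perfect square:
  53: 53 − 1² = 52, 53 − 2² = 49 = 7² ⇒ 53 = 2² + 7².
  61: 61 − 1² = 60, 61 − 2² = 57, 61 − 3² = 52, 61 − 4² = 45, 61 − 5² = 36 = 6² ⇒ 61 = 5² + 6².
  Combine using the Brahmagupta–Fibonacci identity (a² + b²)(c² + d²) = (ac − bd)² + (ad + bc)² = (ac + bd)² + (ad − bc)²:
  53 · 61 = 3233: from (2² + 7²)(5² + 6²), take (2·5 − 7·6, 2·6 + 7·5) = (10 − 42, 12 + 35) = (-32, 47); dropping signs (only squares matter) gives (32, 47); check 32² + 47² = 1024 + 2209 = 3233 ✓.
  Scale by k = 4: (4·32, 4·47) = (128, 188).
Step 4: Order so x ≤ y and verify: 128² + 188² = 16384 + 35344 = 51728 = n. ✓

n = 51728 = 128² + 188² (one valid representation with x ≤ y).


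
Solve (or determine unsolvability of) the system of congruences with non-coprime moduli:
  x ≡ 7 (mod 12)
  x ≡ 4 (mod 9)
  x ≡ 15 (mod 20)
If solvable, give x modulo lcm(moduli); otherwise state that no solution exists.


Moduli 12, 9, 20 are not pairwise coprime, so CRT works modulo lcm(m_i) when all pairwise compatibility conditions hold.
Pairwise compatibility: gcd(m_i, m_j) must divide a_i - a_j for every pair.
Merge one congruence at a time:
  Start: x ≡ 7 (mod 12).
  Combine with x ≡ 4 (mod 9): gcd(12, 9) = 3; 4 - 7 = -3, which IS divisible by 3, so compatible.
    Write x = 7 + 12·t and substitute into x ≡ 4 (mod 9): 12·t ≡ 4 − 7 = -3 (mod 9).
    Divide the congruence (and modulus) by g = 3: 4·t ≡ -1 (mod 3).
    Reduce coefficients mod 3: 1·t ≡ 2 (mod 3).
    So t ≡ 2 (mod 3).
    Then x = 7 + 12·2 = 31, valid modulo lcm(12, 9) = 36: x ≡ 31 (mod 36).
  Combine with x ≡ 15 (mod 20): gcd(36, 20) = 4; 15 - 31 = -16, which IS divisible by 4, so compatible.
    Write x = 31 + 36·t and substitute into x ≡ 15 (mod 20): 36·t ≡ 15 − 31 = -16 (mod 20).
    Divide the congruence (and modulus) by g = 4: 9·t ≡ -4 (mod 5).
    Reduce coefficients mod 5: 4·t ≡ 1 (mod 5).
    The inverse of 4 mod 5 is 4 (since 4·4 = 16 = 3·5 + 1), so t ≡ 4·1 = 4 ≡ 4 (mod 5).
    Then x = 31 + 36·4 = 175, valid modulo lcm(36, 20) = 180: x ≡ 175 (mod 180).
Verify: 175 mod 12 = 7, 175 mod 9 = 4, 175 mod 20 = 15.

x ≡ 175 (mod 180).


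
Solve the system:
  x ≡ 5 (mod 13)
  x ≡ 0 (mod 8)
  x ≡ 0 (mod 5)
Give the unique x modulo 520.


Moduli 13, 8, 5 are pairwise coprime; by CRT there is a unique solution modulo M = 13 · 8 · 5 = 520.
Solve pairwise, accumulating the modulus:
  Start with x ≡ 5 (mod 13).
  Combine with x ≡ 0 (mod 8): since gcd(13, 8) = 1, we get a unique residue mod 104.
    Write x = 5 + 13·t and substitute into x ≡ 0 (mod 8): 13·t ≡ 0 − 5 = -5 (mod 8).
    Reduce coefficients mod 8: 5·t ≡ 3 (mod 8).
    The inverse of 5 mod 8 is 5 (since 5·5 = 25 = 3·8 + 1), so t ≡ 5·3 = 15 ≡ 7 (mod 8).
    Then x = 5 + 13·7 = 96, valid modulo lcm(13, 8) = 104: x ≡ 96 (mod 104).
  Combine with x ≡ 0 (mod 5): since gcd(104, 5) = 1, we get a unique residue mod 520.
    Write x = 96 + 104·t and substitute into x ≡ 0 (mod 5): 104·t ≡ 0 − 96 = -96 (mod 5).
    Reduce coefficients mod 5: 4·t ≡ 4 (mod 5).
    The inverse of 4 mod 5 is 4 (since 4·4 = 16 = 3·5 + 1), so t ≡ 4·4 = 16 ≡ 1 (mod 5).
    Then x = 96 + 104·1 = 200, valid modulo lcm(104, 5) = 520: x ≡ 200 (mod 520).
Verify: 200 mod 13 = 5 ✓, 200 mod 8 = 0 ✓, 200 mod 5 = 0 ✓.

x ≡ 200 (mod 520).


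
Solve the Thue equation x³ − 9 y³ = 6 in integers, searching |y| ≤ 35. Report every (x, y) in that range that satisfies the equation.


The equation is x³ - 9y³ = 6. For fixed y, x³ = 9·y³ + 6, so a solution requires the RHS to be a perfect cube.
Strategy: iterate y from -35 to 35, compute RHS = 9·y³ + 6, and check whether it is a (positive or negative) perfect cube.
Check small values of y:
  y = 0: RHS = 6 is not a perfect cube.
  y = 1: RHS = 15 is not a perfect cube.
  y = -1: RHS = -3 is not a perfect cube.
  y = 2: RHS = 78 is not a perfect cube.
  y = -2: RHS = -66 is not a perfect cube.
  y = 3: RHS = 249 is not a perfect cube.
  y = -3: RHS = -237 is not a perfect cube.
Continuing the search up to |y| = 35 finds no solutions either.
No (x, y) in the scanned range satisfies the equation.

No integer solutions with |y| ≤ 35.


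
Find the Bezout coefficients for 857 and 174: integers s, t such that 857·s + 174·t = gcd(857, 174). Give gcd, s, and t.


Euclidean algorithm on (857, 174) — divide until remainder is 0:
  857 = 4 · 174 + 161
  174 = 1 · 161 + 13
  161 = 12 · 13 + 5
  13 = 2 · 5 + 3
  5 = 1 · 3 + 2
  3 = 1 · 2 + 1
  2 = 2 · 1 + 0
gcd(857, 174) = 1.
Track Bezout coefficients alongside the remainders: start with r₀ = 857 = a·1 + b·0 (s = 1, t = 0) and r₁ = 174 = a·0 + b·1 (s = 0, t = 1); each new remainder r_{k+1} = r_{k-1} − q_k·r_k inherits s_{k+1} = s_{k-1} − q_k·s_k, t_{k+1} = t_{k-1} − q_k·t_k, so r_k = a·s_k + b·t_k at every step:
  q = 4: r = 161, s = 1 − 4·0 = 1, t = 0 − 4·1 = -4  (check: 857·1 + 174·(-4) = 161)
  q = 1: r = 13, s = 0 − 1·1 = -1, t = 1 − 1·(-4) = 5  (check: 857·(-1) + 174·5 = 13)
  q = 12: r = 5, s = 1 − 12·(-1) = 13, t = -4 − 12·5 = -64  (check: 857·13 + 174·(-64) = 5)
  q = 2: r = 3, s = -1 − 2·13 = -27, t = 5 − 2·(-64) = 133  (check: 857·(-27) + 174·133 = 3)
  q = 1: r = 2, s = 13 − 1·(-27) = 40, t = -64 − 1·133 = -197  (check: 857·40 + 174·(-197) = 2)
  q = 1: r = 1, s = -27 − 1·40 = -67, t = 133 − 1·(-197) = 330  (check: 857·(-67) + 174·330 = 1)
The row with r = 1 (the gcd) gives the Bezout coefficients s = -67, t = 330.
Result: 857 · (-67) + 174 · (330) = 1.

gcd(857, 174) = 1; s = -67, t = 330 (check: 857·(-67) + 174·330 = 1).


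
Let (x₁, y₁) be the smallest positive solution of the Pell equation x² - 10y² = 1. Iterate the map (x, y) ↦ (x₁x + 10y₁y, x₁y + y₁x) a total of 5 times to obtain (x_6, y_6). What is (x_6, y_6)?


Step 1: Find the fundamental solution (x₁, y₁) of x² - 10y² = 1.
  Expand √10 as a continued fraction. a₀ = ⌊√10⌋ = 3; iterate m_{k+1} = d_k·a_k − m_k, d_{k+1} = (10 − m_{k+1}²)/d_k, a_{k+1} = ⌊(a₀ + m_{k+1})/d_{k+1}⌋ (starting m₀ = 0, d₀ = 1), with convergents p_k = a_k·p_{k-1} + p_{k-2}, q_k = a_k·q_{k-1} + q_{k-2} (p₋₁ = 1, q₋₁ = 0):
  k = 0: a₀ = 3; p₀/q₀ = 3/1; p₀² − 10·q₀² = 9 − 10 = -1.
  k = 1: m = 3, d = 1, a = ⌊(3 + 3)/1⌋ = 6; p/q = (6·3 + 1)/(6·1 + 0) = 19/6; p² − 10·q² = 361 − 360 = 1.
  The first convergent with p² − 10·q² = 1 gives the fundamental solution (x₁, y₁) = (19, 6).
Step 2: Apply the recurrence (x_{n+1}, y_{n+1}) = (x₁x_n + 10y₁y_n, x₁y_n + y₁x_n) repeatedly.
  From (x_1, y_1) = (19, 6): x_2 = 19·19 + 10·6·6 = 721; y_2 = 19·6 + 6·19 = 228.
  From (x_2, y_2) = (721, 228): x_3 = 19·721 + 10·6·228 = 27379; y_3 = 19·228 + 6·721 = 8658.
  From (x_3, y_3) = (27379, 8658): x_4 = 19·27379 + 10·6·8658 = 1039681; y_4 = 19·8658 + 6·27379 = 328776.
  From (x_4, y_4) = (1039681, 328776): x_5 = 19·1039681 + 10·6·328776 = 39480499; y_5 = 19·328776 + 6·1039681 = 12484830.
  From (x_5, y_5) = (39480499, 12484830): x_6 = 19·39480499 + 10·6·12484830 = 1499219281; y_6 = 19·12484830 + 6·39480499 = 474094764.
Step 3: Verify x_6² - 10·y_6² = 2247658452522156961 - 2247658452522156960 = 1 (should be 1). ✓

(x_1, y_1) = (19, 6); (x_6, y_6) = (1499219281, 474094764).


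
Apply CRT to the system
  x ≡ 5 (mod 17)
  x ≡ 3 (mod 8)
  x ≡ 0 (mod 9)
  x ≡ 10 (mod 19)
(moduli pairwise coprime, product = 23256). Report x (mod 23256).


Product of moduli M = 17 · 8 · 9 · 19 = 23256.
Merge one congruence at a time:
  Start: x ≡ 5 (mod 17).
  Combine with x ≡ 3 (mod 8); new modulus lcm = 136.
    Write x = 5 + 17·t and substitute into x ≡ 3 (mod 8): 17·t ≡ 3 − 5 = -2 (mod 8).
    Reduce coefficients mod 8: 1·t ≡ 6 (mod 8).
    So t ≡ 6 (mod 8).
    Then x = 5 + 17·6 = 107, valid modulo lcm(17, 8) = 136: x ≡ 107 (mod 136).
  Combine with x ≡ 0 (mod 9); new modulus lcm = 1224.
    Write x = 107 + 136·t and substitute into x ≡ 0 (mod 9): 136·t ≡ 0 − 107 = -107 (mod 9).
    Reduce coefficients mod 9: 1·t ≡ 1 (mod 9).
    So t ≡ 1 (mod 9).
    Then x = 107 + 136·1 = 243, valid modulo lcm(136, 9) = 1224: x ≡ 243 (mod 1224).
  Combine with x ≡ 10 (mod 19); new modulus lcm = 23256.
    Write x = 243 + 1224·t and substitute into x ≡ 10 (mod 19): 1224·t ≡ 10 − 243 = -233 (mod 19).
    Reduce coefficients mod 19: 8·t ≡ 14 (mod 19).
    The inverse of 8 mod 19 is 12 (since 8·12 = 96 = 5·19 + 1), so t ≡ 12·14 = 168 ≡ 16 (mod 19).
    Then x = 243 + 1224·16 = 19827, valid modulo lcm(1224, 19) = 23256: x ≡ 19827 (mod 23256).
Verify against each original: 19827 mod 17 = 5, 19827 mod 8 = 3, 19827 mod 9 = 0, 19827 mod 19 = 10.

x ≡ 19827 (mod 23256).


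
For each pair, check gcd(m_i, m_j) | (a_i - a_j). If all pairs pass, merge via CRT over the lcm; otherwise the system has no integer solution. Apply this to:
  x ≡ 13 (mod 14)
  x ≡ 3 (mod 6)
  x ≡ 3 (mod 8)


Moduli 14, 6, 8 are not pairwise coprime, so CRT works modulo lcm(m_i) when all pairwise compatibility conditions hold.
Pairwise compatibility: gcd(m_i, m_j) must divide a_i - a_j for every pair.
Merge one congruence at a time:
  Start: x ≡ 13 (mod 14).
  Combine with x ≡ 3 (mod 6): gcd(14, 6) = 2; 3 - 13 = -10, which IS divisible by 2, so compatible.
    Write x = 13 + 14·t and substitute into x ≡ 3 (mod 6): 14·t ≡ 3 − 13 = -10 (mod 6).
    Divide the congruence (and modulus) by g = 2: 7·t ≡ -5 (mod 3).
    Reduce coefficients mod 3: 1·t ≡ 1 (mod 3).
    So t ≡ 1 (mod 3).
    Then x = 13 + 14·1 = 27, valid modulo lcm(14, 6) = 42: x ≡ 27 (mod 42).
  Combine with x ≡ 3 (mod 8): gcd(42, 8) = 2; 3 - 27 = -24, which IS divisible by 2, so compatible.
    Write x = 27 + 42·t and substitute into x ≡ 3 (mod 8): 42·t ≡ 3 − 27 = -24 (mod 8).
    Divide the congruence (and modulus) by g = 2: 21·t ≡ -12 (mod 4).
    Reduce coefficients mod 4: 1·t ≡ 0 (mod 4).
    So t ≡ 0 (mod 4).
    Then x = 27 + 42·0 = 27, valid modulo lcm(42, 8) = 168: x ≡ 27 (mod 168).
Verify: 27 mod 14 = 13, 27 mod 6 = 3, 27 mod 8 = 3.

x ≡ 27 (mod 168).


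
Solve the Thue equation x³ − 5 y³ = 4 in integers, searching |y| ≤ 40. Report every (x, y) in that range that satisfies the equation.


The equation is x³ - 5y³ = 4. For fixed y, x³ = 5·y³ + 4, so a solution requires the RHS to be a perfect cube.
Strategy: iterate y from -40 to 40, compute RHS = 5·y³ + 4, and check whether it is a (positive or negative) perfect cube.
Check small values of y:
  y = 0: RHS = 4 is not a perfect cube.
  y = 1: RHS = 9 is not a perfect cube.
  y = -1: RHS = -1 = (-1)³ ⇒ x = -1 works.
  y = 2: RHS = 44 is not a perfect cube.
  y = -2: RHS = -36 is not a perfect cube.
  y = 3: RHS = 139 is not a perfect cube.
  y = -3: RHS = -131 is not a perfect cube.
Continuing the search up to |y| = 40 finds no further solutions beyond those listed.
Collected solutions: (-1, -1).

Solutions (with |y| ≤ 40): (-1, -1).


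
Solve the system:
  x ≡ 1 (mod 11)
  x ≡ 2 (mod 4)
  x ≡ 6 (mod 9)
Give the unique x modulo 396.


Moduli 11, 4, 9 are pairwise coprime; by CRT there is a unique solution modulo M = 11 · 4 · 9 = 396.
Solve pairwise, accumulating the modulus:
  Start with x ≡ 1 (mod 11).
  Combine with x ≡ 2 (mod 4): since gcd(11, 4) = 1, we get a unique residue mod 44.
    Write x = 1 + 11·t and substitute into x ≡ 2 (mod 4): 11·t ≡ 2 − 1 = 1 (mod 4).
    Reduce coefficients mod 4: 3·t ≡ 1 (mod 4).
    The inverse of 3 mod 4 is 3 (since 3·3 = 9 = 2·4 + 1), so t ≡ 3·1 = 3 ≡ 3 (mod 4).
    Then x = 1 + 11·3 = 34, valid modulo lcm(11, 4) = 44: x ≡ 34 (mod 44).
  Combine with x ≡ 6 (mod 9): since gcd(44, 9) = 1, we get a unique residue mod 396.
    Write x = 34 + 44·t and substitute into x ≡ 6 (mod 9): 44·t ≡ 6 − 34 = -28 (mod 9).
    Reduce coefficients mod 9: 8·t ≡ 8 (mod 9).
    The inverse of 8 mod 9 is 8 (since 8·8 = 64 = 7·9 + 1), so t ≡ 8·8 = 64 ≡ 1 (mod 9).
    Then x = 34 + 44·1 = 78, valid modulo lcm(44, 9) = 396: x ≡ 78 (mod 396).
Verify: 78 mod 11 = 1 ✓, 78 mod 4 = 2 ✓, 78 mod 9 = 6 ✓.

x ≡ 78 (mod 396).


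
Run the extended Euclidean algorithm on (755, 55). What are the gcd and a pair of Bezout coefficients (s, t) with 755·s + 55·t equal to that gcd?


Euclidean algorithm on (755, 55) — divide until remainder is 0:
  755 = 13 · 55 + 40
  55 = 1 · 40 + 15
  40 = 2 · 15 + 10
  15 = 1 · 10 + 5
  10 = 2 · 5 + 0
gcd(755, 55) = 5.
Track Bezout coefficients alongside the remainders: start with r₀ = 755 = a·1 + b·0 (s = 1, t = 0) and r₁ = 55 = a·0 + b·1 (s = 0, t = 1); each new remainder r_{k+1} = r_{k-1} − q_k·r_k inherits s_{k+1} = s_{k-1} − q_k·s_k, t_{k+1} = t_{k-1} − q_k·t_k, so r_k = a·s_k + b·t_k at every step:
  q = 13: r = 40, s = 1 − 13·0 = 1, t = 0 − 13·1 = -13  (check: 755·1 + 55·(-13) = 40)
  q = 1: r = 15, s = 0 − 1·1 = -1, t = 1 − 1·(-13) = 14  (check: 755·(-1) + 55·14 = 15)
  q = 2: r = 10, s = 1 − 2·(-1) = 3, t = -13 − 2·14 = -41  (check: 755·3 + 55·(-41) = 10)
  q = 1: r = 5, s = -1 − 1·3 = -4, t = 14 − 1·(-41) = 55  (check: 755·(-4) + 55·55 = 5)
The row with r = 5 (the gcd) gives the Bezout coefficients s = -4, t = 55.
Result: 755 · (-4) + 55 · (55) = 5.

gcd(755, 55) = 5; s = -4, t = 55 (check: 755·(-4) + 55·55 = 5).


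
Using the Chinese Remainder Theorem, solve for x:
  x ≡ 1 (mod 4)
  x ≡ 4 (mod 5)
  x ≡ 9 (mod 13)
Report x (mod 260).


Moduli 4, 5, 13 are pairwise coprime; by CRT there is a unique solution modulo M = 4 · 5 · 13 = 260.
Solve pairwise, accumulating the modulus:
  Start with x ≡ 1 (mod 4).
  Combine with x ≡ 4 (mod 5): since gcd(4, 5) = 1, we get a unique residue mod 20.
    Write x = 1 + 4·t and substitute into x ≡ 4 (mod 5): 4·t ≡ 4 − 1 = 3 (mod 5).
    The inverse of 4 mod 5 is 4 (since 4·4 = 16 = 3·5 + 1), so t ≡ 4·3 = 12 ≡ 2 (mod 5).
    Then x = 1 + 4·2 = 9, valid modulo lcm(4, 5) = 20: x ≡ 9 (mod 20).
  Combine with x ≡ 9 (mod 13): since gcd(20, 13) = 1, we get a unique residue mod 260.
    Write x = 9 + 20·t and substitute into x ≡ 9 (mod 13): 20·t ≡ 9 − 9 = 0 (mod 13).
    Reduce coefficients mod 13: 7·t ≡ 0 (mod 13).
    The inverse of 7 mod 13 is 2 (since 7·2 = 14 = 1·13 + 1), so t ≡ 2·0 = 0 ≡ 0 (mod 13).
    Then x = 9 + 20·0 = 9, valid modulo lcm(20, 13) = 260: x ≡ 9 (mod 260).
Verify: 9 mod 4 = 1 ✓, 9 mod 5 = 4 ✓, 9 mod 13 = 9 ✓.

x ≡ 9 (mod 260).


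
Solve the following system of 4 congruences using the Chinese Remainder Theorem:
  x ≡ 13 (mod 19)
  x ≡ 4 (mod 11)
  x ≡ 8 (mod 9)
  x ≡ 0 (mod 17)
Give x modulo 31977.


Product of moduli M = 19 · 11 · 9 · 17 = 31977.
Merge one congruence at a time:
  Start: x ≡ 13 (mod 19).
  Combine with x ≡ 4 (mod 11); new modulus lcm = 209.
    Write x = 13 + 19·t and substitute into x ≡ 4 (mod 11): 19·t ≡ 4 − 13 = -9 (mod 11).
    Reduce coefficients mod 11: 8·t ≡ 2 (mod 11).
    The inverse of 8 mod 11 is 7 (since 8·7 = 56 = 5·11 + 1), so t ≡ 7·2 = 14 ≡ 3 (mod 11).
    Then x = 13 + 19·3 = 70, valid modulo lcm(19, 11) = 209: x ≡ 70 (mod 209).
  Combine with x ≡ 8 (mod 9); new modulus lcm = 1881.
    Write x = 70 + 209·t and substitute into x ≡ 8 (mod 9): 209·t ≡ 8 − 70 = -62 (mod 9).
    Reduce coefficients mod 9: 2·t ≡ 1 (mod 9).
    The inverse of 2 mod 9 is 5 (since 2·5 = 10 = 1·9 + 1), so t ≡ 5·1 = 5 ≡ 5 (mod 9).
    Then x = 70 + 209·5 = 1115, valid modulo lcm(209, 9) = 1881: x ≡ 1115 (mod 1881).
  Combine with x ≡ 0 (mod 17); new modulus lcm = 31977.
    Write x = 1115 + 1881·t and substitute into x ≡ 0 (mod 17): 1881·t ≡ 0 − 1115 = -1115 (mod 17).
    Reduce coefficients mod 17: 11·t ≡ 7 (mod 17).
    The inverse of 11 mod 17 is 14 (since 11·14 = 154 = 9·17 + 1), so t ≡ 14·7 = 98 ≡ 13 (mod 17).
    Then x = 1115 + 1881·13 = 25568, valid modulo lcm(1881, 17) = 31977: x ≡ 25568 (mod 31977).
Verify against each original: 25568 mod 19 = 13, 25568 mod 11 = 4, 25568 mod 9 = 8, 25568 mod 17 = 0.

x ≡ 25568 (mod 31977).


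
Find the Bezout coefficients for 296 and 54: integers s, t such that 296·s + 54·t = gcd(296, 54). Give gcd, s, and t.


Euclidean algorithm on (296, 54) — divide until remainder is 0:
  296 = 5 · 54 + 26
  54 = 2 · 26 + 2
  26 = 13 · 2 + 0
gcd(296, 54) = 2.
Track Bezout coefficients alongside the remainders: start with r₀ = 296 = a·1 + b·0 (s = 1, t = 0) and r₁ = 54 = a·0 + b·1 (s = 0, t = 1); each new remainder r_{k+1} = r_{k-1} − q_k·r_k inherits s_{k+1} = s_{k-1} − q_k·s_k, t_{k+1} = t_{k-1} − q_k·t_k, so r_k = a·s_k + b·t_k at every step:
  q = 5: r = 26, s = 1 − 5·0 = 1, t = 0 − 5·1 = -5  (check: 296·1 + 54·(-5) = 26)
  q = 2: r = 2, s = 0 − 2·1 = -2, t = 1 − 2·(-5) = 11  (check: 296·(-2) + 54·11 = 2)
The row with r = 2 (the gcd) gives the Bezout coefficients s = -2, t = 11.
Result: 296 · (-2) + 54 · (11) = 2.

gcd(296, 54) = 2; s = -2, t = 11 (check: 296·(-2) + 54·11 = 2).


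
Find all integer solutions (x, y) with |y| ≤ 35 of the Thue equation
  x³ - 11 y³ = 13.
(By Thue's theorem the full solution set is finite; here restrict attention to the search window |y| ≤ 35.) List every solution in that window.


The equation is x³ - 11y³ = 13. For fixed y, x³ = 11·y³ + 13, so a solution requires the RHS to be a perfect cube.
Strategy: iterate y from -35 to 35, compute RHS = 11·y³ + 13, and check whether it is a (positive or negative) perfect cube.
Check small values of y:
  y = 0: RHS = 13 is not a perfect cube.
  y = 1: RHS = 24 is not a perfect cube.
  y = -1: RHS = 2 is not a perfect cube.
  y = 2: RHS = 101 is not a perfect cube.
  y = -2: RHS = -75 is not a perfect cube.
  y = 3: RHS = 310 is not a perfect cube.
  y = -3: RHS = -284 is not a perfect cube.
Continuing the search up to |y| = 35 finds no solutions either.
No (x, y) in the scanned range satisfies the equation.

No integer solutions with |y| ≤ 35.


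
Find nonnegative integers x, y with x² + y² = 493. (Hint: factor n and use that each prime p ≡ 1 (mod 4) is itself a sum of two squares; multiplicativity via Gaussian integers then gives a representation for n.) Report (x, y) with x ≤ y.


Step 1: Factor n = 493 = 17 · 29.
Step 2: Check the mod-4 condition on each prime factor: 17 ≡ 1 (mod 4), exponent 1; 29 ≡ 1 (mod 4), exponent 1.
All primes ≡ 3 (mod 4) appear to even exponent (or don't appear), so by the two-squares theorem n IS expressible as a sum of two squares.
Step 3: Build a representation. Here n = 17 · 29 is a product of primes ≡ 1 (mod 4). Each prime p ≡ 1 (mod 4) is itself a sum of two squares; find a² by testing p − a² for a perfect square:
  17: 17 − 1² = 16 = 4² ⇒ 17 = 1² + 4².
  29: 29 − 1² = 28, 29 − 2² = 25 = 5² ⇒ 29 = 2² + 5².
  Combine using the Brahmagupta–Fibonacci identity (a² + b²)(c² + d²) = (ac − bd)² + (ad + bc)² = (ac + bd)² + (ad − bc)²:
  17 · 29 = 493: from (1² + 4²)(2² + 5²), take (1·2 − 4·5, 1·5 + 4·2) = (2 − 20, 5 + 8) = (-18, 13); dropping signs (only squares matter) gives (18, 13); check 18² + 13² = 324 + 169 = 493 ✓.
Step 4: Order so x ≤ y and verify: 13² + 18² = 169 + 324 = 493 = n. ✓

n = 493 = 13² + 18² (one valid representation with x ≤ y).


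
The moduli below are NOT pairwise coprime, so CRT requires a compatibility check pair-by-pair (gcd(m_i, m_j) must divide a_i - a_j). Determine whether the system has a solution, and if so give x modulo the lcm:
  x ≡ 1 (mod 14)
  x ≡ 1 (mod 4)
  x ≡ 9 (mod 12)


Moduli 14, 4, 12 are not pairwise coprime, so CRT works modulo lcm(m_i) when all pairwise compatibility conditions hold.
Pairwise compatibility: gcd(m_i, m_j) must divide a_i - a_j for every pair.
Merge one congruence at a time:
  Start: x ≡ 1 (mod 14).
  Combine with x ≡ 1 (mod 4): gcd(14, 4) = 2; 1 - 1 = 0, which IS divisible by 2, so compatible.
    Write x = 1 + 14·t and substitute into x ≡ 1 (mod 4): 14·t ≡ 1 − 1 = 0 (mod 4).
    Divide the congruence (and modulus) by g = 2: 7·t ≡ 0 (mod 2).
    Reduce coefficients mod 2: 1·t ≡ 0 (mod 2).
    So t ≡ 0 (mod 2).
    Then x = 1 + 14·0 = 1, valid modulo lcm(14, 4) = 28: x ≡ 1 (mod 28).
  Combine with x ≡ 9 (mod 12): gcd(28, 12) = 4; 9 - 1 = 8, which IS divisible by 4, so compatible.
    Write x = 1 + 28·t and substitute into x ≡ 9 (mod 12): 28·t ≡ 9 − 1 = 8 (mod 12).
    Divide the congruence (and modulus) by g = 4: 7·t ≡ 2 (mod 3).
    Reduce coefficients mod 3: 1·t ≡ 2 (mod 3).
    So t ≡ 2 (mod 3).
    Then x = 1 + 28·2 = 57, valid modulo lcm(28, 12) = 84: x ≡ 57 (mod 84).
Verify: 57 mod 14 = 1, 57 mod 4 = 1, 57 mod 12 = 9.

x ≡ 57 (mod 84).


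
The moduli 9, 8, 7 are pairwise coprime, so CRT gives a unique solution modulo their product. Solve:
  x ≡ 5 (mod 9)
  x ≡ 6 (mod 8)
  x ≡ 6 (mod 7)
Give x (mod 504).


Moduli 9, 8, 7 are pairwise coprime; by CRT there is a unique solution modulo M = 9 · 8 · 7 = 504.
Solve pairwise, accumulating the modulus:
  Start with x ≡ 5 (mod 9).
  Combine with x ≡ 6 (mod 8): since gcd(9, 8) = 1, we get a unique residue mod 72.
    Write x = 5 + 9·t and substitute into x ≡ 6 (mod 8): 9·t ≡ 6 − 5 = 1 (mod 8).
    Reduce coefficients mod 8: 1·t ≡ 1 (mod 8).
    So t ≡ 1 (mod 8).
    Then x = 5 + 9·1 = 14, valid modulo lcm(9, 8) = 72: x ≡ 14 (mod 72).
  Combine with x ≡ 6 (mod 7): since gcd(72, 7) = 1, we get a unique residue mod 504.
    Write x = 14 + 72·t and substitute into x ≡ 6 (mod 7): 72·t ≡ 6 − 14 = -8 (mod 7).
    Reduce coefficients mod 7: 2·t ≡ 6 (mod 7).
    The inverse of 2 mod 7 is 4 (since 2·4 = 8 = 1·7 + 1), so t ≡ 4·6 = 24 ≡ 3 (mod 7).
    Then x = 14 + 72·3 = 230, valid modulo lcm(72, 7) = 504: x ≡ 230 (mod 504).
Verify: 230 mod 9 = 5 ✓, 230 mod 8 = 6 ✓, 230 mod 7 = 6 ✓.

x ≡ 230 (mod 504).


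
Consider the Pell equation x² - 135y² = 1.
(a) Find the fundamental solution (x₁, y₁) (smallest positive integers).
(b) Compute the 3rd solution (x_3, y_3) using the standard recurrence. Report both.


Step 1: Find the fundamental solution (x₁, y₁) of x² - 135y² = 1.
  Expand √135 as a continued fraction. a₀ = ⌊√135⌋ = 11; iterate m_{k+1} = d_k·a_k − m_k, d_{k+1} = (135 − m_{k+1}²)/d_k, a_{k+1} = ⌊(a₀ + m_{k+1})/d_{k+1}⌋ (starting m₀ = 0, d₀ = 1), with convergents p_k = a_k·p_{k-1} + p_{k-2}, q_k = a_k·q_{k-1} + q_{k-2} (p₋₁ = 1, q₋₁ = 0):
  k = 0: a₀ = 11; p₀/q₀ = 11/1; p₀² − 135·q₀² = 121 − 135 = -14.
  k = 1: m = 11, d = 14, a = ⌊(11 + 11)/14⌋ = 1; p/q = (1·11 + 1)/(1·1 + 0) = 12/1; p² − 135·q² = 144 − 135 = 9.
  k = 2: m = 3, d = 9, a = ⌊(11 + 3)/9⌋ = 1; p/q = (1·12 + 11)/(1·1 + 1) = 23/2; p² − 135·q² = 529 − 540 = -11.
  k = 3: m = 6, d = 11, a = ⌊(11 + 6)/11⌋ = 1; p/q = (1·23 + 12)/(1·2 + 1) = 35/3; p² − 135·q² = 1225 − 1215 = 10.
  k = 4: m = 5, d = 10, a = ⌊(11 + 5)/10⌋ = 1; p/q = (1·35 + 23)/(1·3 + 2) = 58/5; p² − 135·q² = 3364 − 3375 = -11.
  k = 5: m = 5, d = 11, a = ⌊(11 + 5)/11⌋ = 1; p/q = (1·58 + 35)/(1·5 + 3) = 93/8; p² − 135·q² = 8649 − 8640 = 9.
  k = 6: m = 6, d = 9, a = ⌊(11 + 6)/9⌋ = 1; p/q = (1·93 + 58)/(1·8 + 5) = 151/13; p² − 135·q² = 22801 − 22815 = -14.
  k = 7: m = 3, d = 14, a = ⌊(11 + 3)/14⌋ = 1; p/q = (1·151 + 93)/(1·13 + 8) = 244/21; p² − 135·q² = 59536 − 59535 = 1.
  The first convergent with p² − 135·q² = 1 gives the fundamental solution (x₁, y₁) = (244, 21).
Step 2: Apply the recurrence (x_{n+1}, y_{n+1}) = (x₁x_n + 135y₁y_n, x₁y_n + y₁x_n) repeatedly.
  From (x_1, y_1) = (244, 21): x_2 = 244·244 + 135·21·21 = 119071; y_2 = 244·21 + 21·244 = 10248.
  From (x_2, y_2) = (119071, 10248): x_3 = 244·119071 + 135·21·10248 = 58106404; y_3 = 244·10248 + 21·119071 = 5001003.
Step 3: Verify x_3² - 135·y_3² = 3376354185811216 - 3376354185811215 = 1 (should be 1). ✓

(x_1, y_1) = (244, 21); (x_3, y_3) = (58106404, 5001003).


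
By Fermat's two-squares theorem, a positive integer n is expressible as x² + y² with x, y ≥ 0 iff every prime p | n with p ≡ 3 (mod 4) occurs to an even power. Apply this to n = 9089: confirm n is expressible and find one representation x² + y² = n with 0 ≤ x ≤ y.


Step 1: Factor n = 9089 = 61 · 149.
Step 2: Check the mod-4 condition on each prime factor: 61 ≡ 1 (mod 4), exponent 1; 149 ≡ 1 (mod 4), exponent 1.
All primes ≡ 3 (mod 4) appear to even exponent (or don't appear), so by the two-squares theorem n IS expressible as a sum of two squares.
Step 3: Build a representation. Here n = 61 · 149 is a product of primes ≡ 1 (mod 4). Each prime p ≡ 1 (mod 4) is itself a sum of two squares; find a² by testing p − a² for a perfect square:
  61: 61 − 1² = 60, 61 − 2² = 57, 61 − 3² = 52, 61 − 4² = 45, 61 − 5² = 36 = 6² ⇒ 61 = 5² + 6².
  149: 149 − 1² = 148, 149 − 2² = 145, 149 − 3² = 140, 149 − 4² = 133, 149 − 5² = 124, 149 − 6² = 113, 149 − 7² = 100 = 10² ⇒ 149 = 7² + 10².
  Combine using the Brahmagupta–Fibonacci identity (a² + b²)(c² + d²) = (ac − bd)² + (ad + bc)² = (ac + bd)² + (ad − bc)²:
  61 · 149 = 9089: from (5² + 6²)(7² + 10²), take (5·7 − 6·10, 5·10 + 6·7) = (35 − 60, 50 + 42) = (-25, 92); dropping signs (only squares matter) gives (25, 92); check 25² + 92² = 625 + 8464 = 9089 ✓.
Step 4: Order so x ≤ y and verify: 25² + 92² = 625 + 8464 = 9089 = n. ✓

n = 9089 = 25² + 92² (one valid representation with x ≤ y).


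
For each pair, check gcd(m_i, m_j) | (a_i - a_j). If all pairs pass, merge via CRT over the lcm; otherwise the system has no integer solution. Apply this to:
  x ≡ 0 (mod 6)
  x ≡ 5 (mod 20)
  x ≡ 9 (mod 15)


Moduli 6, 20, 15 are not pairwise coprime, so CRT works modulo lcm(m_i) when all pairwise compatibility conditions hold.
Pairwise compatibility: gcd(m_i, m_j) must divide a_i - a_j for every pair.
Merge one congruence at a time:
  Start: x ≡ 0 (mod 6).
  Combine with x ≡ 5 (mod 20): gcd(6, 20) = 2, and 5 - 0 = 5 is NOT divisible by 2.
    ⇒ system is inconsistent (no integer solution).

No solution (the system is inconsistent).


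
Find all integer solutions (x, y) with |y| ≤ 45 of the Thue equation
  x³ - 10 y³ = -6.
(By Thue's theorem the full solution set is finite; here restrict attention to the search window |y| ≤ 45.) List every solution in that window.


The equation is x³ - 10y³ = -6. For fixed y, x³ = 10·y³ − 6, so a solution requires the RHS to be a perfect cube.
Strategy: iterate y from -45 to 45, compute RHS = 10·y³ − 6, and check whether it is a (positive or negative) perfect cube.
Check small values of y:
  y = 0: RHS = -6 is not a perfect cube.
  y = 1: RHS = 4 is not a perfect cube.
  y = -1: RHS = -16 is not a perfect cube.
  y = 2: RHS = 74 is not a perfect cube.
  y = -2: RHS = -86 is not a perfect cube.
  y = 3: RHS = 264 is not a perfect cube.
  y = -3: RHS = -276 is not a perfect cube.
Continuing the search up to |y| = 45 finds no solutions either.
No (x, y) in the scanned range satisfies the equation.

No integer solutions with |y| ≤ 45.


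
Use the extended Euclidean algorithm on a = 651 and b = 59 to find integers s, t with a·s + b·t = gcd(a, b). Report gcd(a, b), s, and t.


Euclidean algorithm on (651, 59) — divide until remainder is 0:
  651 = 11 · 59 + 2
  59 = 29 · 2 + 1
  2 = 2 · 1 + 0
gcd(651, 59) = 1.
Track Bezout coefficients alongside the remainders: start with r₀ = 651 = a·1 + b·0 (s = 1, t = 0) and r₁ = 59 = a·0 + b·1 (s = 0, t = 1); each new remainder r_{k+1} = r_{k-1} − q_k·r_k inherits s_{k+1} = s_{k-1} − q_k·s_k, t_{k+1} = t_{k-1} − q_k·t_k, so r_k = a·s_k + b·t_k at every step:
  q = 11: r = 2, s = 1 − 11·0 = 1, t = 0 − 11·1 = -11  (check: 651·1 + 59·(-11) = 2)
  q = 29: r = 1, s = 0 − 29·1 = -29, t = 1 − 29·(-11) = 320  (check: 651·(-29) + 59·320 = 1)
The row with r = 1 (the gcd) gives the Bezout coefficients s = -29, t = 320.
Result: 651 · (-29) + 59 · (320) = 1.

gcd(651, 59) = 1; s = -29, t = 320 (check: 651·(-29) + 59·320 = 1).


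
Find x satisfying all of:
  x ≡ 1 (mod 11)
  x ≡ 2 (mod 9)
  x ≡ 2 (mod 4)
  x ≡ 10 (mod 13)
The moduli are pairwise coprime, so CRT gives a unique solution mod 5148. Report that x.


Product of moduli M = 11 · 9 · 4 · 13 = 5148.
Merge one congruence at a time:
  Start: x ≡ 1 (mod 11).
  Combine with x ≡ 2 (mod 9); new modulus lcm = 99.
    Write x = 1 + 11·t and substitute into x ≡ 2 (mod 9): 11·t ≡ 2 − 1 = 1 (mod 9).
    Reduce coefficients mod 9: 2·t ≡ 1 (mod 9).
    The inverse of 2 mod 9 is 5 (since 2·5 = 10 = 1·9 + 1), so t ≡ 5·1 = 5 ≡ 5 (mod 9).
    Then x = 1 + 11·5 = 56, valid modulo lcm(11, 9) = 99: x ≡ 56 (mod 99).
  Combine with x ≡ 2 (mod 4); new modulus lcm = 396.
    Write x = 56 + 99·t and substitute into x ≡ 2 (mod 4): 99·t ≡ 2 − 56 = -54 (mod 4).
    Reduce coefficients mod 4: 3·t ≡ 2 (mod 4).
    The inverse of 3 mod 4 is 3 (since 3·3 = 9 = 2·4 + 1), so t ≡ 3·2 = 6 ≡ 2 (mod 4).
    Then x = 56 + 99·2 = 254, valid modulo lcm(99, 4) = 396: x ≡ 254 (mod 396).
  Combine with x ≡ 10 (mod 13); new modulus lcm = 5148.
    Write x = 254 + 396·t and substitute into x ≡ 10 (mod 13): 396·t ≡ 10 − 254 = -244 (mod 13).
    Reduce coefficients mod 13: 6·t ≡ 3 (mod 13).
    The inverse of 6 mod 13 is 11 (since 6·11 = 66 = 5·13 + 1), so t ≡ 11·3 = 33 ≡ 7 (mod 13).
    Then x = 254 + 396·7 = 3026, valid modulo lcm(396, 13) = 5148: x ≡ 3026 (mod 5148).
Verify against each original: 3026 mod 11 = 1, 3026 mod 9 = 2, 3026 mod 4 = 2, 3026 mod 13 = 10.

x ≡ 3026 (mod 5148).


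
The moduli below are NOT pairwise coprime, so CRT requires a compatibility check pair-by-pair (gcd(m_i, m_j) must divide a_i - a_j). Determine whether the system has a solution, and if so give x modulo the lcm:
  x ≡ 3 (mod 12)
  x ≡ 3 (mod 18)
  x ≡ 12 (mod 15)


Moduli 12, 18, 15 are not pairwise coprime, so CRT works modulo lcm(m_i) when all pairwise compatibility conditions hold.
Pairwise compatibility: gcd(m_i, m_j) must divide a_i - a_j for every pair.
Merge one congruence at a time:
  Start: x ≡ 3 (mod 12).
  Combine with x ≡ 3 (mod 18): gcd(12, 18) = 6; 3 - 3 = 0, which IS divisible by 6, so compatible.
    Write x = 3 + 12·t and substitute into x ≡ 3 (mod 18): 12·t ≡ 3 − 3 = 0 (mod 18).
    Divide the congruence (and modulus) by g = 6: 2·t ≡ 0 (mod 3).
    The inverse of 2 mod 3 is 2 (since 2·2 = 4 = 1·3 + 1), so t ≡ 2·0 = 0 ≡ 0 (mod 3).
    Then x = 3 + 12·0 = 3, valid modulo lcm(12, 18) = 36: x ≡ 3 (mod 36).
  Combine with x ≡ 12 (mod 15): gcd(36, 15) = 3; 12 - 3 = 9, which IS divisible by 3, so compatible.
    Write x = 3 + 36·t and substitute into x ≡ 12 (mod 15): 36·t ≡ 12 − 3 = 9 (mod 15).
    Divide the congruence (and modulus) by g = 3: 12·t ≡ 3 (mod 5).
    Reduce coefficients mod 5: 2·t ≡ 3 (mod 5).
    The inverse of 2 mod 5 is 3 (since 2·3 = 6 = 1·5 + 1), so t ≡ 3·3 = 9 ≡ 4 (mod 5).
    Then x = 3 + 36·4 = 147, valid modulo lcm(36, 15) = 180: x ≡ 147 (mod 180).
Verify: 147 mod 12 = 3, 147 mod 18 = 3, 147 mod 15 = 12.

x ≡ 147 (mod 180).


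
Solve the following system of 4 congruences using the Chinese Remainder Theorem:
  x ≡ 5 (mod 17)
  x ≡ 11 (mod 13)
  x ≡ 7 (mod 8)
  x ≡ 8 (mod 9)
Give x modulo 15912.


Product of moduli M = 17 · 13 · 8 · 9 = 15912.
Merge one congruence at a time:
  Start: x ≡ 5 (mod 17).
  Combine with x ≡ 11 (mod 13); new modulus lcm = 221.
    Write x = 5 + 17·t and substitute into x ≡ 11 (mod 13): 17·t ≡ 11 − 5 = 6 (mod 13).
    Reduce coefficients mod 13: 4·t ≡ 6 (mod 13).
    The inverse of 4 mod 13 is 10 (since 4·10 = 40 = 3·13 + 1), so t ≡ 10·6 = 60 ≡ 8 (mod 13).
    Then x = 5 + 17·8 = 141, valid modulo lcm(17, 13) = 221: x ≡ 141 (mod 221).
  Combine with x ≡ 7 (mod 8); new modulus lcm = 1768.
    Write x = 141 + 221·t and substitute into x ≡ 7 (mod 8): 221·t ≡ 7 − 141 = -134 (mod 8).
    Reduce coefficients mod 8: 5·t ≡ 2 (mod 8).
    The inverse of 5 mod 8 is 5 (since 5·5 = 25 = 3·8 + 1), so t ≡ 5·2 = 10 ≡ 2 (mod 8).
    Then x = 141 + 221·2 = 583, valid modulo lcm(221, 8) = 1768: x ≡ 583 (mod 1768).
  Combine with x ≡ 8 (mod 9); new modulus lcm = 15912.
    Write x = 583 + 1768·t and substitute into x ≡ 8 (mod 9): 1768·t ≡ 8 − 583 = -575 (mod 9).
    Reduce coefficients mod 9: 4·t ≡ 1 (mod 9).
    The inverse of 4 mod 9 is 7 (since 4·7 = 28 = 3·9 + 1), so t ≡ 7·1 = 7 ≡ 7 (mod 9).
    Then x = 583 + 1768·7 = 12959, valid modulo lcm(1768, 9) = 15912: x ≡ 12959 (mod 15912).
Verify against each original: 12959 mod 17 = 5, 12959 mod 13 = 11, 12959 mod 8 = 7, 12959 mod 9 = 8.

x ≡ 12959 (mod 15912).


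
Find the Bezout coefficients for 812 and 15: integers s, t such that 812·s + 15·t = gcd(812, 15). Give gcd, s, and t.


Euclidean algorithm on (812, 15) — divide until remainder is 0:
  812 = 54 · 15 + 2
  15 = 7 · 2 + 1
  2 = 2 · 1 + 0
gcd(812, 15) = 1.
Track Bezout coefficients alongside the remainders: start with r₀ = 812 = a·1 + b·0 (s = 1, t = 0) and r₁ = 15 = a·0 + b·1 (s = 0, t = 1); each new remainder r_{k+1} = r_{k-1} − q_k·r_k inherits s_{k+1} = s_{k-1} − q_k·s_k, t_{k+1} = t_{k-1} − q_k·t_k, so r_k = a·s_k + b·t_k at every step:
  q = 54: r = 2, s = 1 − 54·0 = 1, t = 0 − 54·1 = -54  (check: 812·1 + 15·(-54) = 2)
  q = 7: r = 1, s = 0 − 7·1 = -7, t = 1 − 7·(-54) = 379  (check: 812·(-7) + 15·379 = 1)
The row with r = 1 (the gcd) gives the Bezout coefficients s = -7, t = 379.
Result: 812 · (-7) + 15 · (379) = 1.

gcd(812, 15) = 1; s = -7, t = 379 (check: 812·(-7) + 15·379 = 1).


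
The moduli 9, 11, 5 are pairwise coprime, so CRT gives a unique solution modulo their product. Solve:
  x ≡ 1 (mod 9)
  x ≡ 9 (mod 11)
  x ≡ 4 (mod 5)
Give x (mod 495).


Moduli 9, 11, 5 are pairwise coprime; by CRT there is a unique solution modulo M = 9 · 11 · 5 = 495.
Solve pairwise, accumulating the modulus:
  Start with x ≡ 1 (mod 9).
  Combine with x ≡ 9 (mod 11): since gcd(9, 11) = 1, we get a unique residue mod 99.
    Write x = 1 + 9·t and substitute into x ≡ 9 (mod 11): 9·t ≡ 9 − 1 = 8 (mod 11).
    The inverse of 9 mod 11 is 5 (since 9·5 = 45 = 4·11 + 1), so t ≡ 5·8 = 40 ≡ 7 (mod 11).
    Then x = 1 + 9·7 = 64, valid modulo lcm(9, 11) = 99: x ≡ 64 (mod 99).
  Combine with x ≡ 4 (mod 5): since gcd(99, 5) = 1, we get a unique residue mod 495.
    Write x = 64 + 99·t and substitute into x ≡ 4 (mod 5): 99·t ≡ 4 − 64 = -60 (mod 5).
    Reduce coefficients mod 5: 4·t ≡ 0 (mod 5).
    The inverse of 4 mod 5 is 4 (since 4·4 = 16 = 3·5 + 1), so t ≡ 4·0 = 0 ≡ 0 (mod 5).
    Then x = 64 + 99·0 = 64, valid modulo lcm(99, 5) = 495: x ≡ 64 (mod 495).
Verify: 64 mod 9 = 1 ✓, 64 mod 11 = 9 ✓, 64 mod 5 = 4 ✓.

x ≡ 64 (mod 495).
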